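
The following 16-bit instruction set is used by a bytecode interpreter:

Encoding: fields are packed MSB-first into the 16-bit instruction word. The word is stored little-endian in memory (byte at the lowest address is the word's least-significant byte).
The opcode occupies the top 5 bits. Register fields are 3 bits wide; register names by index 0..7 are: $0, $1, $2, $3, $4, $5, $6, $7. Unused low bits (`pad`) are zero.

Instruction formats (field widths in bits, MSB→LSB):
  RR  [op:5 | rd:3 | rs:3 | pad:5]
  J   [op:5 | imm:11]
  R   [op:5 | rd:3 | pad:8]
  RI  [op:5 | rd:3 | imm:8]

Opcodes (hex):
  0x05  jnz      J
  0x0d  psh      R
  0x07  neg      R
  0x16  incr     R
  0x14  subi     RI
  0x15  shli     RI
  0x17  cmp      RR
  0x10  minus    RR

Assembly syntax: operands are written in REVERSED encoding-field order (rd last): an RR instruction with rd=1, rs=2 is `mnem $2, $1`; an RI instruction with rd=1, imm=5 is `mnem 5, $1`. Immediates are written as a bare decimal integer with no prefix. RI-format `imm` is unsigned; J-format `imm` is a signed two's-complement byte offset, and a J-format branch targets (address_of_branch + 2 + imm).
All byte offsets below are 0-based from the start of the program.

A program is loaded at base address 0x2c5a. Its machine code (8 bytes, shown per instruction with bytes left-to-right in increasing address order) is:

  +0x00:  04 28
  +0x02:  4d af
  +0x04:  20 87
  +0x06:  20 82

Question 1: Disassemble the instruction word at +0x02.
shli 77, $7

+0x02: 4d af ⇒ word 0xaf4d (little)
  op=0xaf4d>>11=0x15 ⇒ shli (RI)
  rd@[10:8]=0x7 ⇒ $7
  imm@[7:0]=0x4d ⇒ 77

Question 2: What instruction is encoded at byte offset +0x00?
jnz 4

[00] 04 28 → 0x2804
  op=0x2804>>11=0x5 ⇒ jnz (J)
  imm@[10:0]=0x4 ⇒ 4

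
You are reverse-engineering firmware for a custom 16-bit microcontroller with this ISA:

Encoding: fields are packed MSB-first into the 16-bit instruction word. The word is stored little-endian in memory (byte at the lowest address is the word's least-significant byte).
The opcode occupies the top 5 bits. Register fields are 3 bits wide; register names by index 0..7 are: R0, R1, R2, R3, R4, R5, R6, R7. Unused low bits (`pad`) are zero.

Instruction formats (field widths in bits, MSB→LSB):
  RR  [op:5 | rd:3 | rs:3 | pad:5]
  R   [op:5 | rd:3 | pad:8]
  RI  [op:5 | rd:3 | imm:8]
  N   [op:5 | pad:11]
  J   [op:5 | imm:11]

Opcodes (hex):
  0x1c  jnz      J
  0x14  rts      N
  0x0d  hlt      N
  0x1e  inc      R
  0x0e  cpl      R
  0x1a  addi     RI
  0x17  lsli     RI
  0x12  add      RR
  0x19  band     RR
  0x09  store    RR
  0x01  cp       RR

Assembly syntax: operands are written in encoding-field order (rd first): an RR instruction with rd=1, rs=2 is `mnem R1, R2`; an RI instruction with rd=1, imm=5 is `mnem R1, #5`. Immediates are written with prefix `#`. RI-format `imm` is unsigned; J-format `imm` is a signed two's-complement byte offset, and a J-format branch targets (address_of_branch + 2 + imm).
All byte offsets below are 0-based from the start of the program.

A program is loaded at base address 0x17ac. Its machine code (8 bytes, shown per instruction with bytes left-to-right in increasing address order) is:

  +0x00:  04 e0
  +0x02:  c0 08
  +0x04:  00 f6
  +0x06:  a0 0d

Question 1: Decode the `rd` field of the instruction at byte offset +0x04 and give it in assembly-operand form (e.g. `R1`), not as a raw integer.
+0x04: 00 f6 ⇒ word 0xf600 (little)
  top 5b → 0x1e → inc [R]
  rd@[10:8]=0x6 ⇒ R6

R6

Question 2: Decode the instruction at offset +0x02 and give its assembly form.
+0x02: c0 08 ⇒ word 0x08c0 (little)
  top 5b → 0x1 → cp [RR]
  rd@[10:8]=0x0 ⇒ R0
  rs@[7:5]=0x6 ⇒ R6

cp R0, R6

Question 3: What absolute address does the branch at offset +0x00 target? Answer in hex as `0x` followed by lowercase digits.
0x17b2

+0x00: 04 e0 ⇒ word 0xe004 (little)
  opcode bits[15:11]=0x1c: jnz/J
  imm: (w>>0)&0x7ff=0x4 → #4
  target = base 0x17ac + off 0x00 + 2 + imm 4 = 0x17b2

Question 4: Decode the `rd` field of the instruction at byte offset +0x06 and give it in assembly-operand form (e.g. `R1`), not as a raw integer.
off 0x06: read a0 0d as little → 0x0da0
  opcode bits[15:11]=0x1: cp/RR
  rd@[10:8]=0x5 ⇒ R5
  rs@[7:5]=0x5 ⇒ R5

R5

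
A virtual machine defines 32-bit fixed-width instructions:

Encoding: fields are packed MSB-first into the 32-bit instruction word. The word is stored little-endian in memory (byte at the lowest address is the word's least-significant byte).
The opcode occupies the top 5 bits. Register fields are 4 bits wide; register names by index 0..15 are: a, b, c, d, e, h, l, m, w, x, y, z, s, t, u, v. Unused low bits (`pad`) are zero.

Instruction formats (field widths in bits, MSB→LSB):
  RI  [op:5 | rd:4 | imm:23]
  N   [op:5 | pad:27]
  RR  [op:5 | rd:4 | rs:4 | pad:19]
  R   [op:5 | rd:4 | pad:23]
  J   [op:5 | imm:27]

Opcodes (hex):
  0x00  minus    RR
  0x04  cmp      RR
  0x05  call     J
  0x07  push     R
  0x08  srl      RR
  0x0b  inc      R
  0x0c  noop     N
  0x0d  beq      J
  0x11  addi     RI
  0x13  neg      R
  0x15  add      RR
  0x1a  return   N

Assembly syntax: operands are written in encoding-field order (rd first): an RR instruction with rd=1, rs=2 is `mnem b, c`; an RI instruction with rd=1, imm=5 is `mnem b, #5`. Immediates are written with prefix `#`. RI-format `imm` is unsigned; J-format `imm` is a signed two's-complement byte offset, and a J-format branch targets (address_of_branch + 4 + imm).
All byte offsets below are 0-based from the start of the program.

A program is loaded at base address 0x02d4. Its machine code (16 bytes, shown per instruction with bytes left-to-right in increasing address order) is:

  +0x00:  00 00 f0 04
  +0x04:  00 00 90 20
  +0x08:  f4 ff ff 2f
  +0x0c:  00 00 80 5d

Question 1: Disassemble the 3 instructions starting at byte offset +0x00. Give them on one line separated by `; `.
minus x, u; cmp b, c; call #-12

+0x00: 00 00 f0 04 ⇒ word 0x04f00000 (little)
  opcode bits[31:27]=0x0: minus/RR
  rd: (w>>23)&0xf=0x9 → x
  rs: (w>>19)&0xf=0xe → u
+0x04: 00 00 90 20 ⇒ word 0x20900000 (little)
  opcode bits[31:27]=0x4: cmp/RR
  rd: (w>>23)&0xf=0x1 → b
  rs: (w>>19)&0xf=0x2 → c
+0x08: f4 ff ff 2f ⇒ word 0x2ffffff4 (little)
  opcode bits[31:27]=0x5: call/J
  imm: (w>>0)&0x7ffffff=0x7fffff4 (s27→-12) → #-12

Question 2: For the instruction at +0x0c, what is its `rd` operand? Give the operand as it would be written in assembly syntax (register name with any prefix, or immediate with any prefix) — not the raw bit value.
z

+0x0c: 00 00 80 5d ⇒ word 0x5d800000 (little)
  op=0x5d800000>>27=0xb ⇒ inc (R)
  rd@[26:23]=0xb ⇒ z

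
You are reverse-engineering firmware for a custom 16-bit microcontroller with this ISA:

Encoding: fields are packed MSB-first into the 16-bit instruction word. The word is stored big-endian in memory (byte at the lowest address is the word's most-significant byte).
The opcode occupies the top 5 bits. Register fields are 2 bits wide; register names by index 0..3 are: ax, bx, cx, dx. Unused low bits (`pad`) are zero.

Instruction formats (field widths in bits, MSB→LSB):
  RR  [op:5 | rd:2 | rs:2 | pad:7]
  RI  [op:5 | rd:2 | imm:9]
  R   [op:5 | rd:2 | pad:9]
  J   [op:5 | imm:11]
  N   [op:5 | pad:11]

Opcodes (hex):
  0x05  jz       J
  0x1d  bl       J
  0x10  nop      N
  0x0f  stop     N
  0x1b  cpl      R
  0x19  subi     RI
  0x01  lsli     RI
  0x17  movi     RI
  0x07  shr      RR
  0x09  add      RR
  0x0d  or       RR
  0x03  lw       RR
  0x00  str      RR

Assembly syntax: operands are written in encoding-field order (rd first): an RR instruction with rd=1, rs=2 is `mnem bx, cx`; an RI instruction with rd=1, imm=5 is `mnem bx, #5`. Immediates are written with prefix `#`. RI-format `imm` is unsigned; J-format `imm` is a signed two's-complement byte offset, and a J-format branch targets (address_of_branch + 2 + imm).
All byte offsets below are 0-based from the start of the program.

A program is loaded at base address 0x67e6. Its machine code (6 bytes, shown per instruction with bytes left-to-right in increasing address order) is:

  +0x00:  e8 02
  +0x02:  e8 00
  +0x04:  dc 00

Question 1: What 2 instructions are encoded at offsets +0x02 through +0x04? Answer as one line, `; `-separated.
bl #0; cpl cx

@+02  big-endian(e8 00) = 0xe800
  opcode bits[15:11]=0x1d: bl/J
  [10:0] imm=0 = #0
@+04  big-endian(dc 00) = 0xdc00
  opcode bits[15:11]=0x1b: cpl/R
  [10:9] rd=2 = cx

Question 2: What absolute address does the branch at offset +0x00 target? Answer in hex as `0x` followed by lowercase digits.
0x67ea

[00] e8 02 → 0xe802
  op=0xe802>>11=0x1d ⇒ bl (J)
  [10:0] imm=2 = #2
  target = base 0x67e6 + off 0x00 + 2 + imm 2 = 0x67ea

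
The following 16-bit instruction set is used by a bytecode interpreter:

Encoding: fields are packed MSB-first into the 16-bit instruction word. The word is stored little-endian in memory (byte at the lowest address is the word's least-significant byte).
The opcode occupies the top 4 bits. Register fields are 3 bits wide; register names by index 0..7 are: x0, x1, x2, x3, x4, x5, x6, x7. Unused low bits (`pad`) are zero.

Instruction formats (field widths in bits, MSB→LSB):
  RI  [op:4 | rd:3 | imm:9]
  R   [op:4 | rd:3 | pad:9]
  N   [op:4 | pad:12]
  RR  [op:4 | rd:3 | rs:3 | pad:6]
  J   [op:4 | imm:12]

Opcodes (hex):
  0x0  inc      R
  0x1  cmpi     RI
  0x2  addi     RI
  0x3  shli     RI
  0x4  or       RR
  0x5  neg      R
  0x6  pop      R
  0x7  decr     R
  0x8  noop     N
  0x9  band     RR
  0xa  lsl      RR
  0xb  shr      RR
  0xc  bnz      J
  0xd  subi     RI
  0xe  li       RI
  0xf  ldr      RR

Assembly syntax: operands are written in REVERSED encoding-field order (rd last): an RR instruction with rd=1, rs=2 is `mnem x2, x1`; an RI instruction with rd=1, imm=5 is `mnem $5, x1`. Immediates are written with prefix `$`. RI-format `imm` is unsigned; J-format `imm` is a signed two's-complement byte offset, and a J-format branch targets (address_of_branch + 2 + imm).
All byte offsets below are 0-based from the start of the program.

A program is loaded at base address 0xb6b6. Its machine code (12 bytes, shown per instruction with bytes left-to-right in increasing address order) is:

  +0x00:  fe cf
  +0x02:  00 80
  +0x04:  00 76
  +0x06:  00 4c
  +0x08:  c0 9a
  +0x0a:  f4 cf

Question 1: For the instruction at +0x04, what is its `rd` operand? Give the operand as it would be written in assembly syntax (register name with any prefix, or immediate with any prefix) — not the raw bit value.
x3

+0x04: 00 76 ⇒ word 0x7600 (little)
  top 4b → 0x7 → decr [R]
  rd@[11:9]=0x3 ⇒ x3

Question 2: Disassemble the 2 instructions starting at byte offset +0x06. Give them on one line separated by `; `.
or x0, x6; band x3, x5

@+06  little-endian(00 4c) = 0x4c00
  op=0x4c00>>12=0x4 ⇒ or (RR)
  rd@[11:9]=0x6 ⇒ x6
  rs@[8:6]=0x0 ⇒ x0
@+08  little-endian(c0 9a) = 0x9ac0
  op=0x9ac0>>12=0x9 ⇒ band (RR)
  rd@[11:9]=0x5 ⇒ x5
  rs@[8:6]=0x3 ⇒ x3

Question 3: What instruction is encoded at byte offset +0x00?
bnz $-2

[00] fe cf → 0xcffe
  op=0xcffe>>12=0xc ⇒ bnz (J)
  [11:0] imm=4094 (s12→-2) = $-2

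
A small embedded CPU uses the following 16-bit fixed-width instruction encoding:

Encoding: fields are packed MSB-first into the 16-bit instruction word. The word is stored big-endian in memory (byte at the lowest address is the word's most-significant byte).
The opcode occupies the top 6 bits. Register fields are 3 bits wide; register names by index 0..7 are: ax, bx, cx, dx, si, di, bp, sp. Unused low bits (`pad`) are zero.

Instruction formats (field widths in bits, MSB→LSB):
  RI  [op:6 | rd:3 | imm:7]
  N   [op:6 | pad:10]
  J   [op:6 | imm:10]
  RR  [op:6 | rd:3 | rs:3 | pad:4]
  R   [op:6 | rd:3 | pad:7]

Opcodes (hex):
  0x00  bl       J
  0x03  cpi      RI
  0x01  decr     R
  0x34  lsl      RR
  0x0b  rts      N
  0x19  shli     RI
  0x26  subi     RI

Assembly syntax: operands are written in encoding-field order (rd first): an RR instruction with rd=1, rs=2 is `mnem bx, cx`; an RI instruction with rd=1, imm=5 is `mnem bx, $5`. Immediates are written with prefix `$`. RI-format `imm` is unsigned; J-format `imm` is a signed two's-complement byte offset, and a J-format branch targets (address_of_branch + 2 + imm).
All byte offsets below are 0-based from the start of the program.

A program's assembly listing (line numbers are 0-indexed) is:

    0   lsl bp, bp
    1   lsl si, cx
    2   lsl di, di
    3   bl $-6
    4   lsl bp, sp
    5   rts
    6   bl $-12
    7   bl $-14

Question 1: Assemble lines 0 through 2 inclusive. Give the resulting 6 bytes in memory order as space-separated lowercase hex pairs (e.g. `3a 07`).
L0: lsl op=0x34:6|rd=6:3|rs=6:3|pad=0:4 ⇒ 0xd360 ⇒ big d3 60
L1: lsl op=0x34:6|rd=4:3|rs=2:3|pad=0:4 ⇒ 0xd220 ⇒ big d2 20
L2: lsl op=0x34:6|rd=5:3|rs=5:3|pad=0:4 ⇒ 0xd2d0 ⇒ big d2 d0

d3 60 d2 20 d2 d0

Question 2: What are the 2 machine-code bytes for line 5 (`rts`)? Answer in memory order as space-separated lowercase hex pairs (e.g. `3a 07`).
2c 00

line 5 (rts): pack op=0xb:6|pad=0:10 = 0x2c00; big→ 2c 00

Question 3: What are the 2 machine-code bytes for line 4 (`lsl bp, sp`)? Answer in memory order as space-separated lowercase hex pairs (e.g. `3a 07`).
L4: lsl op=0x34:6|rd=6:3|rs=7:3|pad=0:4 ⇒ 0xd370 ⇒ big d3 70

d3 70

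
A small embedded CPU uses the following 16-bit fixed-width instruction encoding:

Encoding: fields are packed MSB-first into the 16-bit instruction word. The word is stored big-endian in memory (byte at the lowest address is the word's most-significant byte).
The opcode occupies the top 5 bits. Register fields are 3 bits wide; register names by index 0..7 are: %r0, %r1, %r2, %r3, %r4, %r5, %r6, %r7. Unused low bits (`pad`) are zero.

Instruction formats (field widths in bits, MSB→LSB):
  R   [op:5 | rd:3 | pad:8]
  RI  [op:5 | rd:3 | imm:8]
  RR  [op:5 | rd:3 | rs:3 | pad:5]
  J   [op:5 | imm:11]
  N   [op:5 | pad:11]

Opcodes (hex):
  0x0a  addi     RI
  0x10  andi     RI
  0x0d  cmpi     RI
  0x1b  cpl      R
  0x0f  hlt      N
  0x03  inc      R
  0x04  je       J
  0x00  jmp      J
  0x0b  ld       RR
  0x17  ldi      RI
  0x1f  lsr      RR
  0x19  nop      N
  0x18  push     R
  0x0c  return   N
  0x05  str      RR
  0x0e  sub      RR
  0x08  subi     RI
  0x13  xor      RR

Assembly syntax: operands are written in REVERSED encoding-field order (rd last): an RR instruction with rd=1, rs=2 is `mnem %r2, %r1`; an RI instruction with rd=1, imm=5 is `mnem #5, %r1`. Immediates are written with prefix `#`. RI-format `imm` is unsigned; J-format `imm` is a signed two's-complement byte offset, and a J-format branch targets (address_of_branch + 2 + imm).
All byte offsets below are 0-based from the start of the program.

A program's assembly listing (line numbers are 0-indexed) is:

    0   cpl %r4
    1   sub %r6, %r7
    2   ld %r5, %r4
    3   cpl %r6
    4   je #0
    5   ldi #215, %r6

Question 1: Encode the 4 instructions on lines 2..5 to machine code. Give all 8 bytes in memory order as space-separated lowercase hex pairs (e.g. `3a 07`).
L2: ld op=0xb:5|rd=4:3|rs=5:3|pad=0:5 ⇒ 0x5ca0 ⇒ big 5c a0
L3: cpl op=0x1b:5|rd=6:3|pad=0:8 ⇒ 0xde00 ⇒ big de 00
L4: je op=0x4:5|imm=0:11 ⇒ 0x2000 ⇒ big 20 00
L5: ldi op=0x17:5|rd=6:3|imm=215:8 ⇒ 0xbed7 ⇒ big be d7

5c a0 de 00 20 00 be d7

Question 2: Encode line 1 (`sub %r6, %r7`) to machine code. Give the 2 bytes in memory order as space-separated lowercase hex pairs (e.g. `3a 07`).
1. sub fields op=0xe:5|rd=7:3|rs=6:3|pad=0:5 → word 77c0h → 77 c0

77 c0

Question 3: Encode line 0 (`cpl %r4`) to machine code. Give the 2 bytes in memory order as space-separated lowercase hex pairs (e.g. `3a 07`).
line 0 (cpl): pack op=0x1b:5|rd=4:3|pad=0:8 = 0xdc00; big→ dc 00

dc 00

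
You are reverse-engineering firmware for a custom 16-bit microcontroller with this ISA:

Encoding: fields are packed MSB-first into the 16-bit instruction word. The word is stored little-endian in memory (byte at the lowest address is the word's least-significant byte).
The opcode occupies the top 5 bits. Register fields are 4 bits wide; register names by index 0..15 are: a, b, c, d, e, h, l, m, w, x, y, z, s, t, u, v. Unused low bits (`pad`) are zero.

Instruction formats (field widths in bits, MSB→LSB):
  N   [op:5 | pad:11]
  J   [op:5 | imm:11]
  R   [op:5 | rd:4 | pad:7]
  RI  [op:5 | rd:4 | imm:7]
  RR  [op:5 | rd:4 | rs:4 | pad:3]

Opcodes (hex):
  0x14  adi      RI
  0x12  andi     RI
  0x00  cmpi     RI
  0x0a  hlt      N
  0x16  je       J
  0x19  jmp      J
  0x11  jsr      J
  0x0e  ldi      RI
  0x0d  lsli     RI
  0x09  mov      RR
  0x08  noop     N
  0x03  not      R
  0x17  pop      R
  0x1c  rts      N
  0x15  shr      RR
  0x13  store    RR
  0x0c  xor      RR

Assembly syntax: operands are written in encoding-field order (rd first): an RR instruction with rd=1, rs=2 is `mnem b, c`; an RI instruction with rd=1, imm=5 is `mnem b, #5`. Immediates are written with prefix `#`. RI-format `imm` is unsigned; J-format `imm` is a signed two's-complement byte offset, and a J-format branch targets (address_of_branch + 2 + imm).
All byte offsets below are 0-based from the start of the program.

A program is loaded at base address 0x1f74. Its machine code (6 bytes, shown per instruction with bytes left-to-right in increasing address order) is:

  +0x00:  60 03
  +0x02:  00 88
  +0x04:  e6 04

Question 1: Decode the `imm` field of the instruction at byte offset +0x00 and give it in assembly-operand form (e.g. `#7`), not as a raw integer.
+0x00: 60 03 ⇒ word 0x0360 (little)
  top 5b → 0x0 → cmpi [RI]
  rd@[10:7]=0x6 ⇒ l
  imm@[6:0]=0x60 ⇒ #96

#96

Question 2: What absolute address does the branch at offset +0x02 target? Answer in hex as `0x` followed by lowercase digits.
0x1f78

off 0x02: read 00 88 as little → 0x8800
  top 5b → 0x11 → jsr [J]
  imm: (w>>0)&0x7ff=0x0 → #0
  target = base 0x1f74 + off 0x02 + 2 + imm 0 = 0x1f78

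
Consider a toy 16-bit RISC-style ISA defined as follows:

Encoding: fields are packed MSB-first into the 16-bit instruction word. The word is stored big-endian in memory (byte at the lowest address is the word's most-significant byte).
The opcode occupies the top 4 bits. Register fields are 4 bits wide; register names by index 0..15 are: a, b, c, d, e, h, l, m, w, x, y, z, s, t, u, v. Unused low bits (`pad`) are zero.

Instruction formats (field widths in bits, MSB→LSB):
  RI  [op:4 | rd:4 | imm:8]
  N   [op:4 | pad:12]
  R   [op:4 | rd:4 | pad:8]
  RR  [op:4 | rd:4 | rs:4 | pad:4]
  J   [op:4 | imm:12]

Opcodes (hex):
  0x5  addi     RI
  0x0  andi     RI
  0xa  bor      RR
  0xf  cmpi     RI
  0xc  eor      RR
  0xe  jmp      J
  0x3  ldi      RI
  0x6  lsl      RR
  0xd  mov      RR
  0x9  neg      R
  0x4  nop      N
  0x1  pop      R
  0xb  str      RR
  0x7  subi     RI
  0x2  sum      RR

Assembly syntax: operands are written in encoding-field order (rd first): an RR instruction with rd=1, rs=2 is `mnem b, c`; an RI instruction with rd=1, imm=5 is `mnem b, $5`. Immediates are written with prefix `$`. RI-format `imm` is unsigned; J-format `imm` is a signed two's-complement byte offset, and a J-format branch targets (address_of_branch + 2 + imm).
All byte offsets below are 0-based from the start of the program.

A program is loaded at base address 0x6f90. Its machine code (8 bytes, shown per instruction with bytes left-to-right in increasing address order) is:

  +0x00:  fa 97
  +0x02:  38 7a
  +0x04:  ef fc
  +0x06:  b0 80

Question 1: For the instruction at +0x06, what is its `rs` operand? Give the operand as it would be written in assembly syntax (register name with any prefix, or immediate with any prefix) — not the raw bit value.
w

+0x06: b0 80 ⇒ word 0xb080 (big)
  opcode bits[15:12]=0xb: str/RR
  rd: (w>>8)&0xf=0x0 → a
  rs: (w>>4)&0xf=0x8 → w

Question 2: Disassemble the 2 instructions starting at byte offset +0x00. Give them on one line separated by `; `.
[00] fa 97 → 0xfa97
  op=0xfa97>>12=0xf ⇒ cmpi (RI)
  rd@[11:8]=0xa ⇒ y
  imm@[7:0]=0x97 ⇒ $151
[02] 38 7a → 0x387a
  op=0x387a>>12=0x3 ⇒ ldi (RI)
  rd@[11:8]=0x8 ⇒ w
  imm@[7:0]=0x7a ⇒ $122

cmpi y, $151; ldi w, $122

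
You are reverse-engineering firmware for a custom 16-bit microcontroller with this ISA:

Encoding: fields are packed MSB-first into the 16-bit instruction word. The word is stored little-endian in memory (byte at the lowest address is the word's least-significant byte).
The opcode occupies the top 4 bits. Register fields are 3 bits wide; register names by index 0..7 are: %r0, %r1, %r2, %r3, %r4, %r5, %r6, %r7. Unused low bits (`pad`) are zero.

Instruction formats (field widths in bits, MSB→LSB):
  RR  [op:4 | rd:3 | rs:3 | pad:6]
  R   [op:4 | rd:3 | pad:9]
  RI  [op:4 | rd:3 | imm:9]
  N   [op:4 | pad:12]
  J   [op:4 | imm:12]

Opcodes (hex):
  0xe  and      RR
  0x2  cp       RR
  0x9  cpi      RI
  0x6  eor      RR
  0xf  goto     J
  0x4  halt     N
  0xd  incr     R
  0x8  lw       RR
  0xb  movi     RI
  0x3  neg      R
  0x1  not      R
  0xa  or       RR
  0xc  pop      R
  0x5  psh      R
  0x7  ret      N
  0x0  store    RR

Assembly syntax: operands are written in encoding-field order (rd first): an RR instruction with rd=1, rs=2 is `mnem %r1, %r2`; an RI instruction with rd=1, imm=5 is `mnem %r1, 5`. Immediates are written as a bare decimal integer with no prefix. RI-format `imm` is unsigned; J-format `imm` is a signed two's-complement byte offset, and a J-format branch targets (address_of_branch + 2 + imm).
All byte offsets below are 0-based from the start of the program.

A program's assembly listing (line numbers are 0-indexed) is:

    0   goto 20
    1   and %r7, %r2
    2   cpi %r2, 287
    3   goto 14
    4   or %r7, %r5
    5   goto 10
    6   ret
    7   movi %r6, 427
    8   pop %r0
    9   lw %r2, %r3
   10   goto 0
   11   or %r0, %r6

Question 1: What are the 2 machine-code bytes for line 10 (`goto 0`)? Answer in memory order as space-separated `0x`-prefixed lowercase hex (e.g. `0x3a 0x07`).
0x00 0xf0

line 10 (goto): pack op=0xf:4|imm=0:12 = 0xf000; little→ 00 f0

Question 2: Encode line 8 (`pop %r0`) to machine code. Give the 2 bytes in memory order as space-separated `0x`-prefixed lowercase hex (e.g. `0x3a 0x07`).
0x00 0xc0

line 8 (pop): pack op=0xc:4|rd=0:3|pad=0:9 = 0xc000; little→ 00 c0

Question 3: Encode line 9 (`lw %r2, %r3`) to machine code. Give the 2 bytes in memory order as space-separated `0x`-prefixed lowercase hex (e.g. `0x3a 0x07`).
0xc0 0x84

9. lw fields op=0x8:4|rd=2:3|rs=3:3|pad=0:6 → word 84c0h → c0 84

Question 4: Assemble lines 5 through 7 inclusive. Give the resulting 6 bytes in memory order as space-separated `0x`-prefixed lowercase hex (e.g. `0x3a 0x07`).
0x0a 0xf0 0x00 0x70 0xab 0xbd

line 5 (goto): pack op=0xf:4|imm=10:12 = 0xf00a; little→ 0a f0
line 6 (ret): pack op=0x7:4|pad=0:12 = 0x7000; little→ 00 70
line 7 (movi): pack op=0xb:4|rd=6:3|imm=427:9 = 0xbdab; little→ ab bd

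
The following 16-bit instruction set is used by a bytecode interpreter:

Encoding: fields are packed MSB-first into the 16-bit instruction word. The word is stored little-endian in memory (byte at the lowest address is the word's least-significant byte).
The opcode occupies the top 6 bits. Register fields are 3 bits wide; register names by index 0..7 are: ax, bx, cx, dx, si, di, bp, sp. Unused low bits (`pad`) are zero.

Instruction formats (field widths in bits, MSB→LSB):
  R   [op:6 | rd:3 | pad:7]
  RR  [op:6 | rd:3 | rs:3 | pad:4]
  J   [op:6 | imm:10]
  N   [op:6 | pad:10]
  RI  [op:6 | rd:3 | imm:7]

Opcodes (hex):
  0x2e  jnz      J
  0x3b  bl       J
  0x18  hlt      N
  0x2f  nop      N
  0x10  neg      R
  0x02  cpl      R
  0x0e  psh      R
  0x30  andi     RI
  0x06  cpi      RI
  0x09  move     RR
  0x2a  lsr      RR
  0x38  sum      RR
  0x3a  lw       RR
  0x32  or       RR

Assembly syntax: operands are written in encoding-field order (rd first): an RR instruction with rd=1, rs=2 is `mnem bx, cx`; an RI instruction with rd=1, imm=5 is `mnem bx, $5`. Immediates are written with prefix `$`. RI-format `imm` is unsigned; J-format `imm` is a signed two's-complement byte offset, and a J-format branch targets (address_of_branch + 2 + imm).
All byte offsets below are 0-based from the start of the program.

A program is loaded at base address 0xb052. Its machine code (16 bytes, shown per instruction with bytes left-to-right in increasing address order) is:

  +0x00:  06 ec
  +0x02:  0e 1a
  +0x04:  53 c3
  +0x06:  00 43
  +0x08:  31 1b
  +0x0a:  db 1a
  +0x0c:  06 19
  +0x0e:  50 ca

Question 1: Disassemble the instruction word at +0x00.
[00] 06 ec → 0xec06
  opcode bits[15:10]=0x3b: bl/J
  imm: (w>>0)&0x3ff=0x6 → $6

bl $6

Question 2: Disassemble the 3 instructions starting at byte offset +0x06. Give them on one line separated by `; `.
[06] 00 43 → 0x4300
  opcode bits[15:10]=0x10: neg/R
  rd@[9:7]=0x6 ⇒ bp
[08] 31 1b → 0x1b31
  opcode bits[15:10]=0x6: cpi/RI
  rd@[9:7]=0x6 ⇒ bp
  imm@[6:0]=0x31 ⇒ $49
[0a] db 1a → 0x1adb
  opcode bits[15:10]=0x6: cpi/RI
  rd@[9:7]=0x5 ⇒ di
  imm@[6:0]=0x5b ⇒ $91

neg bp; cpi bp, $49; cpi di, $91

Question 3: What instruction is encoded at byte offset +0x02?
+0x02: 0e 1a ⇒ word 0x1a0e (little)
  top 6b → 0x6 → cpi [RI]
  [9:7] rd=4 = si
  [6:0] imm=14 = $14

cpi si, $14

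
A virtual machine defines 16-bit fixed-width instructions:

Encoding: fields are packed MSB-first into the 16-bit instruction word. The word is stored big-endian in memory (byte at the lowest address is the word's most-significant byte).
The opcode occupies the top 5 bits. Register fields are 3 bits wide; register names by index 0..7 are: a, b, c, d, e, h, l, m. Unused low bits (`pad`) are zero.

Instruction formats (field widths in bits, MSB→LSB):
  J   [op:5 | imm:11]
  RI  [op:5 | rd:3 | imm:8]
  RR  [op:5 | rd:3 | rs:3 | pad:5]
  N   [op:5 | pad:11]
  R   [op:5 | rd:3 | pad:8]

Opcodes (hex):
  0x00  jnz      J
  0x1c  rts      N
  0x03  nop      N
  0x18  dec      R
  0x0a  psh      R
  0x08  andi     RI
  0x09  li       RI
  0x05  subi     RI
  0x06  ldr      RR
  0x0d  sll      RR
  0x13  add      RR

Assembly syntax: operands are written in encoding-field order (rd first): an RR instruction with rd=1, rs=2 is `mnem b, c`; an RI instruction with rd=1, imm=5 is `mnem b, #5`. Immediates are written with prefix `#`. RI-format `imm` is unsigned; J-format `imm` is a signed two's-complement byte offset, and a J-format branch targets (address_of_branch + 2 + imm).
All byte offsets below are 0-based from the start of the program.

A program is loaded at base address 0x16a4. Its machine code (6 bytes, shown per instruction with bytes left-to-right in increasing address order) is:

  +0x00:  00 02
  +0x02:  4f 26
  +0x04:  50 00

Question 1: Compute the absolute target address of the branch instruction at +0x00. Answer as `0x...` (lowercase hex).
+0x00: 00 02 ⇒ word 0x0002 (big)
  top 5b → 0x0 → jnz [J]
  imm@[10:0]=0x2 ⇒ #2
  target = base 0x16a4 + off 0x00 + 2 + imm 2 = 0x16a8

0x16a8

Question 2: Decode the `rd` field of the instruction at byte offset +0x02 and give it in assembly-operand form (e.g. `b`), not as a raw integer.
@+02  big-endian(4f 26) = 0x4f26
  op=0x4f26>>11=0x9 ⇒ li (RI)
  rd@[10:8]=0x7 ⇒ m
  imm@[7:0]=0x26 ⇒ #38

m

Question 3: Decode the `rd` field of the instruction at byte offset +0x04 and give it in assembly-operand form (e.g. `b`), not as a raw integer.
a

off 0x04: read 50 00 as big → 0x5000
  opcode bits[15:11]=0xa: psh/R
  rd@[10:8]=0x0 ⇒ a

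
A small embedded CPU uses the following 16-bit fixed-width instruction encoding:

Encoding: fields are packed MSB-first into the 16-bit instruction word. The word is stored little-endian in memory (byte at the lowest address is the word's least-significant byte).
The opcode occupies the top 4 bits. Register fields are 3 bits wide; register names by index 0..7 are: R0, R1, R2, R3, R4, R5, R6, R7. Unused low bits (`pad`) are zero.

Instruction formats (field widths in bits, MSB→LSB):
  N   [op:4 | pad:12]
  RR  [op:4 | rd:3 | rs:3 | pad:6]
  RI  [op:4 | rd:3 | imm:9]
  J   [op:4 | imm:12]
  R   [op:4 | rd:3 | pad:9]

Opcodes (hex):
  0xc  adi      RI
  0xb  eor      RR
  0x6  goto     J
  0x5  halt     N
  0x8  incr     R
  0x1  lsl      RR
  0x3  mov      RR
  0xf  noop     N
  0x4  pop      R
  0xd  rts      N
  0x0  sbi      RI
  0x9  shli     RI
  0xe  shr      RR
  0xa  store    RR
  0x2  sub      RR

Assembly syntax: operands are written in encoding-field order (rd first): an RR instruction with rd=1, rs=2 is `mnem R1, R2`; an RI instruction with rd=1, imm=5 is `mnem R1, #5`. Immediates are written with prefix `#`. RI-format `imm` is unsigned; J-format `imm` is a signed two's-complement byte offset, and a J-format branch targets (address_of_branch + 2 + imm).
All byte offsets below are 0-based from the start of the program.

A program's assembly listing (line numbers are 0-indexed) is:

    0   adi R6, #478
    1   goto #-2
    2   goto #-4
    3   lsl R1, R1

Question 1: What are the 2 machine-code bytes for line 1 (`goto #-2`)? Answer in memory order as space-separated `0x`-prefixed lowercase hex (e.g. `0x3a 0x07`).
1. goto fields op=0x6:4|imm=-2:12 → word 6ffeh → fe 6f

0xfe 0x6f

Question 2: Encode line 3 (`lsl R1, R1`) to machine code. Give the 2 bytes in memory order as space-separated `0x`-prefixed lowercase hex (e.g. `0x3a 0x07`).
line 3 (lsl): pack op=0x1:4|rd=1:3|rs=1:3|pad=0:6 = 0x1240; little→ 40 12

0x40 0x12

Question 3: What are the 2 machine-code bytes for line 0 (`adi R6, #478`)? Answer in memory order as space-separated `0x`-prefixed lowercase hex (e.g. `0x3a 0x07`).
L0: adi op=0xc:4|rd=6:3|imm=478:9 ⇒ 0xcdde ⇒ little de cd

0xde 0xcd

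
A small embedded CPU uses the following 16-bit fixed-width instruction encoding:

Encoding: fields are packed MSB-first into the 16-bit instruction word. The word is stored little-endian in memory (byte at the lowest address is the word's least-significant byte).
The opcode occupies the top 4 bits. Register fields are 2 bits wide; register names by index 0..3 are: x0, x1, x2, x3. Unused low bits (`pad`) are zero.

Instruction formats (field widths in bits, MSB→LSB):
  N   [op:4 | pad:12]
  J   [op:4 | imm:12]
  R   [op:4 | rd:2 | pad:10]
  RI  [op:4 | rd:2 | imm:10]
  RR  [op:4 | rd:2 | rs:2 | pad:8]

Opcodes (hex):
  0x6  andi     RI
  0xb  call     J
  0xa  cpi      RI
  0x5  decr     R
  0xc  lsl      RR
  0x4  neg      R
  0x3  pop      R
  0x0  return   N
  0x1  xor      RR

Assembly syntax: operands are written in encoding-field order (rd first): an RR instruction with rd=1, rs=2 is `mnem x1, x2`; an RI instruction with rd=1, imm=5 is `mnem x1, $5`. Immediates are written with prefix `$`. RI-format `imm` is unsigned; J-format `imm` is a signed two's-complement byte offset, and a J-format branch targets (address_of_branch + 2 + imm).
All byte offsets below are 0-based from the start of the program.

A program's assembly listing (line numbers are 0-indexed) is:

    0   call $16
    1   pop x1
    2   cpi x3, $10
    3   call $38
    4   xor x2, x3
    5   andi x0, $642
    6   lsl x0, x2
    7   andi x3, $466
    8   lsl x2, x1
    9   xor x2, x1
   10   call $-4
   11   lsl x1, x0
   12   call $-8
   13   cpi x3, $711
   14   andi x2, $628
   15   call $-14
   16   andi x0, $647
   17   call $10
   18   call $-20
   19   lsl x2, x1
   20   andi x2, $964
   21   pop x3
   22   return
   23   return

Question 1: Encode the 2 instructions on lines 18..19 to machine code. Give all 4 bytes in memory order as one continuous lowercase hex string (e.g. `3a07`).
line 18 (call): pack op=0xb:4|imm=-20:12 = 0xbfec; little→ ec bf
line 19 (lsl): pack op=0xc:4|rd=2:2|rs=1:2|pad=0:8 = 0xc900; little→ 00 c9

ecbf00c9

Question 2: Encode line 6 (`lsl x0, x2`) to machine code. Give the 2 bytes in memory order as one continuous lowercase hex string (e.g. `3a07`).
line 6 (lsl): pack op=0xc:4|rd=0:2|rs=2:2|pad=0:8 = 0xc200; little→ 00 c2

00c2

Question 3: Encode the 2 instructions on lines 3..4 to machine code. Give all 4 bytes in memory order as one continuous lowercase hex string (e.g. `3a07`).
26b0001b

3. call fields op=0xb:4|imm=38:12 → word b026h → 26 b0
4. xor fields op=0x1:4|rd=2:2|rs=3:2|pad=0:8 → word 1b00h → 00 1b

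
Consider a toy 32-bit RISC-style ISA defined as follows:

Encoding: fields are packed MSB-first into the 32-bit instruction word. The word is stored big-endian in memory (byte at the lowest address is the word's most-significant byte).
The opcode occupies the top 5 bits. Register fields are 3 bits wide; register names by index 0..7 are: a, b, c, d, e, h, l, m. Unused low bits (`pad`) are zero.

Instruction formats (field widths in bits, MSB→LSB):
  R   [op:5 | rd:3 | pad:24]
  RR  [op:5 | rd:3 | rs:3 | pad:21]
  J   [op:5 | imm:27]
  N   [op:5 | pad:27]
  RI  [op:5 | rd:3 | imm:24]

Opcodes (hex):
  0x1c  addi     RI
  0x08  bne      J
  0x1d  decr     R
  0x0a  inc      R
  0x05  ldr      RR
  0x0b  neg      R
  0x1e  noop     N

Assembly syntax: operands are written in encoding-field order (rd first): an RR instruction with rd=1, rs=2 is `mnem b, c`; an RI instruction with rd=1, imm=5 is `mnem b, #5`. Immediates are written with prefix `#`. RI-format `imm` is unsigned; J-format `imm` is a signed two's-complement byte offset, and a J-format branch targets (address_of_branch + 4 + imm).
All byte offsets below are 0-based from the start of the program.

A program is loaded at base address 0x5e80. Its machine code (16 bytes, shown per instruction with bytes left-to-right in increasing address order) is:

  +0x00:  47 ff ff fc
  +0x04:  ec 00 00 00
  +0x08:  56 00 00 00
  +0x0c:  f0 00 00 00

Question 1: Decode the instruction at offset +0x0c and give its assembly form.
+0x0c: f0 00 00 00 ⇒ word 0xf0000000 (big)
  op=0xf0000000>>27=0x1e ⇒ noop (N)

noop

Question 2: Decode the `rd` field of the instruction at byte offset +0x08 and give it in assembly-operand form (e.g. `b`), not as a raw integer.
[08] 56 00 00 00 → 0x56000000
  op=0x56000000>>27=0xa ⇒ inc (R)
  [26:24] rd=6 = l

l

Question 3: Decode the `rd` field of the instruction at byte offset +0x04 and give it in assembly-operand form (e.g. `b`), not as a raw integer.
@+04  big-endian(ec 00 00 00) = 0xec000000
  top 5b → 0x1d → decr [R]
  rd: (w>>24)&0x7=0x4 → e

e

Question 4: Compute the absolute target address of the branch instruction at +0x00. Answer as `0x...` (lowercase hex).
+0x00: 47 ff ff fc ⇒ word 0x47fffffc (big)
  top 5b → 0x8 → bne [J]
  imm: (w>>0)&0x7ffffff=0x7fffffc (s27→-4) → #-4
  target = base 0x5e80 + off 0x00 + 4 + imm -4 = 0x5e80

0x5e80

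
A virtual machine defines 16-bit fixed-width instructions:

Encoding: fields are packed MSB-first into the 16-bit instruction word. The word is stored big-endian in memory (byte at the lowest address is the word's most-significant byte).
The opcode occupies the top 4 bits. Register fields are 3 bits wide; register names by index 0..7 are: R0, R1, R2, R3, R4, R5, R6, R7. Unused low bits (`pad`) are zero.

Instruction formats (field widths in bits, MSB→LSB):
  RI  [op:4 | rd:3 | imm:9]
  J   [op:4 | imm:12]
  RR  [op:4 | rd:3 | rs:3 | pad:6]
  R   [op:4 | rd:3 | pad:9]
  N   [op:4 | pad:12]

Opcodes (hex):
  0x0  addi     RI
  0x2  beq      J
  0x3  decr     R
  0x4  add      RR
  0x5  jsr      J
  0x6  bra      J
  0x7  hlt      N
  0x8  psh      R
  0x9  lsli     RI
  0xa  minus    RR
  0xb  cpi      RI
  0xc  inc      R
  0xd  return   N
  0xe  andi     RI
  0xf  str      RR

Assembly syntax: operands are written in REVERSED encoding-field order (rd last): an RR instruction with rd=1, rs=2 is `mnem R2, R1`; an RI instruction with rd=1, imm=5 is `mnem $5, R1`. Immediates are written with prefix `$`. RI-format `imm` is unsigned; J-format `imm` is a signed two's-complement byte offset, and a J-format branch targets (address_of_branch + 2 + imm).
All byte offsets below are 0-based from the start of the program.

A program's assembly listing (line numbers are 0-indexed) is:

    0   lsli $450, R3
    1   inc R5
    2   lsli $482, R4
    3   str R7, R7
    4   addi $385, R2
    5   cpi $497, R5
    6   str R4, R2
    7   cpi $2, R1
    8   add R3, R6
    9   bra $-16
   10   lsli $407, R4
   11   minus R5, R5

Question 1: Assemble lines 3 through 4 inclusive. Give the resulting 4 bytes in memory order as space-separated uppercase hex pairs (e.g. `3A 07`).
FF C0 05 81

line 3 (str): pack op=0xf:4|rd=7:3|rs=7:3|pad=0:6 = 0xffc0; big→ ff c0
line 4 (addi): pack op=0x0:4|rd=2:3|imm=385:9 = 0x0581; big→ 05 81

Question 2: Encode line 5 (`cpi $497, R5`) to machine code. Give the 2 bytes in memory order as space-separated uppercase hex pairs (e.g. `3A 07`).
line 5 (cpi): pack op=0xb:4|rd=5:3|imm=497:9 = 0xbbf1; big→ bb f1

BB F1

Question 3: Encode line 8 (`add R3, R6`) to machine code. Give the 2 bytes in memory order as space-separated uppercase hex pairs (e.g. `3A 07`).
line 8 (add): pack op=0x4:4|rd=6:3|rs=3:3|pad=0:6 = 0x4cc0; big→ 4c c0

4C C0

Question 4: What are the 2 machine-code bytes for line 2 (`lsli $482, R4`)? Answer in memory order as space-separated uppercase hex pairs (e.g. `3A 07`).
99 E2

2. lsli fields op=0x9:4|rd=4:3|imm=482:9 → word 99e2h → 99 e2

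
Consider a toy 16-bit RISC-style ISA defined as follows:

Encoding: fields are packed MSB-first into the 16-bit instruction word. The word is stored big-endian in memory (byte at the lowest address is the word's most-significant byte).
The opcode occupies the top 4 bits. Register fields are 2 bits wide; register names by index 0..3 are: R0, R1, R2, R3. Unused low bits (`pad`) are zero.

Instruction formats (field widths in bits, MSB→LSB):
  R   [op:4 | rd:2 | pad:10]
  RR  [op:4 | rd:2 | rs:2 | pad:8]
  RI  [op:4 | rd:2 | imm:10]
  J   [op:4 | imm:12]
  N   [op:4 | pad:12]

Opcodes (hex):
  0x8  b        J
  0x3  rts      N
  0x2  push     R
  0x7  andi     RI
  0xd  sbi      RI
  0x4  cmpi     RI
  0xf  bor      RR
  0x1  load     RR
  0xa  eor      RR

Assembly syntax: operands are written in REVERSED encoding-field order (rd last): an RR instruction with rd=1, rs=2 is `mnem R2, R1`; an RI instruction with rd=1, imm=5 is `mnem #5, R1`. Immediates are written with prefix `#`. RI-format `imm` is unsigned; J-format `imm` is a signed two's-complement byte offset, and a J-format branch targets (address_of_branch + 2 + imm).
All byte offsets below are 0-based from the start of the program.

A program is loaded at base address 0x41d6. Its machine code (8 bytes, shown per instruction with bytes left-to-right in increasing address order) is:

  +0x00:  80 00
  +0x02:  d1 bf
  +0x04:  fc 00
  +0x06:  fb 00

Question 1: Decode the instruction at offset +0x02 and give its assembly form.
@+02  big-endian(d1 bf) = 0xd1bf
  opcode bits[15:12]=0xd: sbi/RI
  [11:10] rd=0 = R0
  [9:0] imm=447 = #447

sbi #447, R0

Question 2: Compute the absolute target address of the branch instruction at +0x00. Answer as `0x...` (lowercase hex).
off 0x00: read 80 00 as big → 0x8000
  top 4b → 0x8 → b [J]
  [11:0] imm=0 = #0
  target = base 0x41d6 + off 0x00 + 2 + imm 0 = 0x41d8

0x41d8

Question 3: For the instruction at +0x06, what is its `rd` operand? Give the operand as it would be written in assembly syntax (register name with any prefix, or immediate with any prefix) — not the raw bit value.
R2

+0x06: fb 00 ⇒ word 0xfb00 (big)
  opcode bits[15:12]=0xf: bor/RR
  rd: (w>>10)&0x3=0x2 → R2
  rs: (w>>8)&0x3=0x3 → R3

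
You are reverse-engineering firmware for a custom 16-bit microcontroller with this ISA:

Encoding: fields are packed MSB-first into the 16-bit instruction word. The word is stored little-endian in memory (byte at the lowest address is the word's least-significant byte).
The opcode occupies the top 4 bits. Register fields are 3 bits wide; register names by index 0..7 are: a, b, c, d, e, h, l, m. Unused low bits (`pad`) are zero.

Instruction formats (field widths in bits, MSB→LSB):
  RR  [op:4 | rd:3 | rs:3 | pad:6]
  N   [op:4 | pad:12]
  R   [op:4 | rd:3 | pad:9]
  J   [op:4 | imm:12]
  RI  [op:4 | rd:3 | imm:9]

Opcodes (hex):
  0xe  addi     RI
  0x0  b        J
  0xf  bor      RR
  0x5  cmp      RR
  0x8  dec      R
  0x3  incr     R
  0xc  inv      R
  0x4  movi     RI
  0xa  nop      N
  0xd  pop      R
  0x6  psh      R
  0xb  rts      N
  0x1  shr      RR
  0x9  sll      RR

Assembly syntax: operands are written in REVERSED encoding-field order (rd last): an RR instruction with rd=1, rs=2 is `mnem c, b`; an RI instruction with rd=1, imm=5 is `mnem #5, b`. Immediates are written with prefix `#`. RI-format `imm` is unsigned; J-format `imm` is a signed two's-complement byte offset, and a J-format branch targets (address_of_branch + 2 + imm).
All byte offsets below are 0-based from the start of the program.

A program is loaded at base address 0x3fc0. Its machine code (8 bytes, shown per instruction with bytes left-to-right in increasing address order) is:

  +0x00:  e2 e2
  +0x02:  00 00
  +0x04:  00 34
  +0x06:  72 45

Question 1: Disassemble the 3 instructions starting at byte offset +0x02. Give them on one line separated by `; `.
b #0; incr c; movi #370, c

+0x02: 00 00 ⇒ word 0x0000 (little)
  opcode bits[15:12]=0x0: b/J
  imm@[11:0]=0x0 ⇒ #0
+0x04: 00 34 ⇒ word 0x3400 (little)
  opcode bits[15:12]=0x3: incr/R
  rd@[11:9]=0x2 ⇒ c
+0x06: 72 45 ⇒ word 0x4572 (little)
  opcode bits[15:12]=0x4: movi/RI
  rd@[11:9]=0x2 ⇒ c
  imm@[8:0]=0x172 ⇒ #370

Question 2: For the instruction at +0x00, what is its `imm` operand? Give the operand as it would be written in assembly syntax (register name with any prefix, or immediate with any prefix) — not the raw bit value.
off 0x00: read e2 e2 as little → 0xe2e2
  op=0xe2e2>>12=0xe ⇒ addi (RI)
  [11:9] rd=1 = b
  [8:0] imm=226 = #226

#226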